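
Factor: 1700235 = 3^2*5^1*37783^1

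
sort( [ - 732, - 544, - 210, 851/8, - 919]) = [ - 919 , - 732, - 544, - 210, 851/8]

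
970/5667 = 970/5667 =0.17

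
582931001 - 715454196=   -  132523195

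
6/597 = 2/199  =  0.01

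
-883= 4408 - 5291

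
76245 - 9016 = 67229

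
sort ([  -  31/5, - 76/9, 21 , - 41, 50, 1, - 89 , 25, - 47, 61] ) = [-89, - 47, - 41, - 76/9 ,-31/5,  1, 21, 25,50, 61 ]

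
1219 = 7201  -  5982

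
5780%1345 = 400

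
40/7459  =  40/7459 = 0.01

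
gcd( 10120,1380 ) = 460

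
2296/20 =114 + 4/5 = 114.80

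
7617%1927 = 1836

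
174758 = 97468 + 77290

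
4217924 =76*55499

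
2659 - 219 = 2440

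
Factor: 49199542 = 2^1  *7^1*31^1 * 113363^1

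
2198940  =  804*2735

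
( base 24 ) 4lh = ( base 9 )3778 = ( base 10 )2825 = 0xB09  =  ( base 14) 105B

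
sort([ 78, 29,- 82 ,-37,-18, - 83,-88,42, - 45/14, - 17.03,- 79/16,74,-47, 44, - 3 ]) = [ - 88, - 83, - 82  , -47, - 37,-18, - 17.03, -79/16,-45/14, - 3, 29, 42, 44, 74, 78]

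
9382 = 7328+2054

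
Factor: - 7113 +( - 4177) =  - 11290 = - 2^1*5^1*1129^1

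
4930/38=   2465/19=129.74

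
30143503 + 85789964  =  115933467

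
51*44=2244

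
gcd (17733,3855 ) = 771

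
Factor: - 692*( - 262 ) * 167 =2^3 * 131^1 * 167^1*173^1 = 30277768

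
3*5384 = 16152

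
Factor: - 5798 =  - 2^1*13^1*223^1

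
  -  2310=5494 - 7804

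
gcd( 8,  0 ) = 8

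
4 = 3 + 1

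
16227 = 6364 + 9863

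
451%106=27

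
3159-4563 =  - 1404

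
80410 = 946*85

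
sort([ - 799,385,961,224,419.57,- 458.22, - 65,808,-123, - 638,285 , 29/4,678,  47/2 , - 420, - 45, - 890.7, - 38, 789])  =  [- 890.7, - 799, - 638, - 458.22 , - 420, - 123, - 65,-45, - 38,29/4, 47/2, 224,285,  385,419.57,678,789,808,  961] 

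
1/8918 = 1/8918 = 0.00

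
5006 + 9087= 14093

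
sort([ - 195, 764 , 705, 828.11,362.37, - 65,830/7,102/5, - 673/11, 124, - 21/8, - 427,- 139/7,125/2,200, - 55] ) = [-427, - 195, - 65, - 673/11, - 55, - 139/7, - 21/8, 102/5, 125/2,830/7,124,200, 362.37, 705, 764, 828.11]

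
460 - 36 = 424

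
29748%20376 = 9372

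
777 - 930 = -153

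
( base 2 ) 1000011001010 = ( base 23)82K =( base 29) 536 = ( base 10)4298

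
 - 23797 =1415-25212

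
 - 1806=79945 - 81751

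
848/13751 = 848/13751  =  0.06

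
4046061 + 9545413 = 13591474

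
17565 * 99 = 1738935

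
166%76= 14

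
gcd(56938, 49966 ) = 1162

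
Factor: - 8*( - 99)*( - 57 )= - 45144 = - 2^3*3^3 * 11^1*19^1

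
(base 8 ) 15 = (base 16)D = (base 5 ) 23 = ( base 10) 13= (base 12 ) 11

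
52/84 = 13/21 = 0.62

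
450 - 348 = 102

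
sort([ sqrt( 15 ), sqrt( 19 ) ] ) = [ sqrt( 15 ), sqrt( 19 )] 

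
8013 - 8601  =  -588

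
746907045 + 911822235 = 1658729280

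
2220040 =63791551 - 61571511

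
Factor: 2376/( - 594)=  -  4 =- 2^2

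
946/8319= 946/8319=0.11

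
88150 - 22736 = 65414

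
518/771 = 518/771 = 0.67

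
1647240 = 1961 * 840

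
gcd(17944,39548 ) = 4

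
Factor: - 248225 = -5^2  *  9929^1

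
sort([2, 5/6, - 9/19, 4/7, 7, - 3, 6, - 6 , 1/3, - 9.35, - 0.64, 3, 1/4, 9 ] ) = [ - 9.35, - 6 , - 3, - 0.64, -9/19, 1/4, 1/3 , 4/7, 5/6, 2, 3,6,  7, 9] 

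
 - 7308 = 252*( - 29)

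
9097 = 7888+1209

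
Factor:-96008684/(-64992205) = 2^2*5^(-1)*12998441^( - 1) * 24002171^1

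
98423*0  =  0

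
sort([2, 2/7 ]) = [ 2/7,  2]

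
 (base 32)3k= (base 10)116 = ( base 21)5B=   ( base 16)74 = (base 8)164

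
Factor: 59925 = 3^1*5^2*17^1*47^1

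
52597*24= 1262328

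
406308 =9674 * 42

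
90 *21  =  1890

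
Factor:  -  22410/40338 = -3^( - 2 )* 5^1 = - 5/9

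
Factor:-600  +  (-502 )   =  -2^1 * 19^1*29^1 = - 1102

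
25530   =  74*345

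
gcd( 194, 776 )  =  194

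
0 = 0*5887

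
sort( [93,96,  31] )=[31, 93, 96] 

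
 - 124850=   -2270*55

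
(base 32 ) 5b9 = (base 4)1111221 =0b1010101101001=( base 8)12551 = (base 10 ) 5481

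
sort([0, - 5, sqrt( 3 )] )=[ - 5,0, sqrt(3 )]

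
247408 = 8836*28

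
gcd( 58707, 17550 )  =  9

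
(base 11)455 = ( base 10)544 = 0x220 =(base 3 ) 202011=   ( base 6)2304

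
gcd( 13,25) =1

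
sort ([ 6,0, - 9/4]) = [ - 9/4, 0,  6]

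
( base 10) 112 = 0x70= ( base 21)57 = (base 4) 1300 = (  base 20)5C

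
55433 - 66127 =  -  10694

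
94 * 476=44744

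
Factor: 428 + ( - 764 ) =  - 336 = -2^4*3^1*7^1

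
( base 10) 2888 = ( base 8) 5510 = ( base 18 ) 8g8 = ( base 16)b48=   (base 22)5L6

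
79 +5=84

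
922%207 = 94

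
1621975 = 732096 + 889879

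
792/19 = 792/19 = 41.68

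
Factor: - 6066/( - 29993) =2^1*3^2 * 89^(-1) = 18/89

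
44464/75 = 592 + 64/75 = 592.85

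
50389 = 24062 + 26327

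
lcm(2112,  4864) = 160512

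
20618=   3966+16652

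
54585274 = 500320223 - 445734949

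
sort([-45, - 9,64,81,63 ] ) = [ - 45, - 9, 63,64, 81 ]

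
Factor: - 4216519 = - 661^1 * 6379^1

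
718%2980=718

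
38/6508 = 19/3254 = 0.01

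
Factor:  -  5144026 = - 2^1*103^1*24971^1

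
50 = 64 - 14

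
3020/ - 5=  -  604 + 0/1 = - 604.00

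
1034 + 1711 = 2745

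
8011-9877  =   - 1866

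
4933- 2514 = 2419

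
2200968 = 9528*231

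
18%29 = 18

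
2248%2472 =2248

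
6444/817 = 6444/817 = 7.89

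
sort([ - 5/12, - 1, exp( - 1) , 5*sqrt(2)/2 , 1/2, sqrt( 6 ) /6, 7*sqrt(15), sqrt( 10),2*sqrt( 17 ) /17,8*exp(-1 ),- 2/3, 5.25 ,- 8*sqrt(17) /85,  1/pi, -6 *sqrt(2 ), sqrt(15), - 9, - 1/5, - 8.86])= [-9, - 8.86,  -  6*sqrt(2), - 1, - 2/3, - 5/12 , - 8*sqrt(17) /85 , - 1/5, 1/pi, exp( - 1 ), sqrt( 6 ) /6, 2* sqrt(17)/17, 1/2,8*exp( - 1 ) , sqrt( 10 ), 5*sqrt ( 2)/2, sqrt(15 ),  5.25, 7*sqrt(15)]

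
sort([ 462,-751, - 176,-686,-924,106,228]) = [- 924, - 751 , - 686, - 176,106  ,  228, 462 ]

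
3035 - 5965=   -2930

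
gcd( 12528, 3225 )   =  3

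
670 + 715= 1385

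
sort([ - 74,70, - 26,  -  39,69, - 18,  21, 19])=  [ - 74, - 39, - 26, -18,19,21, 69,70]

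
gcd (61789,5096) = 637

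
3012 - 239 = 2773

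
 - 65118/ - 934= 32559/467 = 69.72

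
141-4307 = -4166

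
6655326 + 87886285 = 94541611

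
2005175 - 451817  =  1553358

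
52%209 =52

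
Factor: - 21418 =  - 2^1*10709^1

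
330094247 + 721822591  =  1051916838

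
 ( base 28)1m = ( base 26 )1o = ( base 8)62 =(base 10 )50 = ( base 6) 122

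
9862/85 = 116 + 2/85 = 116.02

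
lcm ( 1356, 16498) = 98988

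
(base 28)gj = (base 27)h8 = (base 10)467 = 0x1d3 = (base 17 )1a8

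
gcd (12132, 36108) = 36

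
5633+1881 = 7514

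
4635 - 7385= -2750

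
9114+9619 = 18733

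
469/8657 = 469/8657 =0.05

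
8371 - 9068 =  - 697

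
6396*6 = 38376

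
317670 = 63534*5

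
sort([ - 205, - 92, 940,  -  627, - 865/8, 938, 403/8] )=[ - 627,-205, - 865/8, - 92,  403/8, 938, 940 ] 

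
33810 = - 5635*( - 6 )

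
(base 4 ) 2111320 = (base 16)2578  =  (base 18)1bag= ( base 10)9592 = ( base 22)ji0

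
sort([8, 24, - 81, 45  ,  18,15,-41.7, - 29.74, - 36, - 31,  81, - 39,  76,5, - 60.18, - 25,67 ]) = [ - 81 ,  -  60.18, - 41.7, - 39, - 36, - 31, - 29.74,  -  25,5,  8, 15, 18, 24, 45, 67,  76,81]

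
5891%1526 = 1313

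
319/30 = 10 + 19/30= 10.63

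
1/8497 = 1/8497 = 0.00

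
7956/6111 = 1 + 205/679  =  1.30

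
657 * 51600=33901200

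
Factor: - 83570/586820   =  -2^(  -  1 )*13^( - 1)*37^( - 1 )*137^1 =- 137/962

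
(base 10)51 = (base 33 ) 1i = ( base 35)1G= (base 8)63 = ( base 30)1l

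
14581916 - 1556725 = 13025191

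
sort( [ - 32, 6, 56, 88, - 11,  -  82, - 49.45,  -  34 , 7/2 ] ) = [ - 82,-49.45, - 34,- 32, - 11, 7/2,6 , 56,  88]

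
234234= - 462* (-507) 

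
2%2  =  0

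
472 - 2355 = - 1883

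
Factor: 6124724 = 2^2*1531181^1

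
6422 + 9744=16166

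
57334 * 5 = 286670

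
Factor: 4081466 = 2^1*19^2*5653^1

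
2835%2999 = 2835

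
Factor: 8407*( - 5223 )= - 3^1*7^1*1201^1*1741^1  =  - 43909761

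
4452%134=30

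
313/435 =313/435 = 0.72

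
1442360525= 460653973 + 981706552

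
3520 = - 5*(-704) 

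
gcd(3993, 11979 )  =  3993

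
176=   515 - 339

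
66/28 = 33/14 = 2.36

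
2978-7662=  -4684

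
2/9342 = 1/4671=0.00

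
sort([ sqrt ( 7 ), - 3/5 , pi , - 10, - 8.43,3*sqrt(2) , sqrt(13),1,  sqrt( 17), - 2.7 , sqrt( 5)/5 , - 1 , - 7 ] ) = [ - 10, - 8.43 , - 7 , - 2.7,-1, - 3/5 , sqrt( 5 )/5,1 , sqrt(7),pi,sqrt ( 13) , sqrt(17), 3*sqrt( 2)]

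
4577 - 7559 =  - 2982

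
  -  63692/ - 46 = 1384 + 14/23 = 1384.61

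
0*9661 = 0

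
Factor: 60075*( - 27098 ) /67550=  - 3^3 * 7^(-1)*17^1*89^1*193^(  -  1 )*797^1 = - 32558247/1351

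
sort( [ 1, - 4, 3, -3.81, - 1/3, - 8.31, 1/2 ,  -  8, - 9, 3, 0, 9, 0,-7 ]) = [ - 9, - 8.31 , - 8 , - 7, - 4, - 3.81,-1/3,  0, 0, 1/2,1, 3, 3, 9]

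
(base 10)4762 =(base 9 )6471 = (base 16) 129a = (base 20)BI2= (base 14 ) 1a42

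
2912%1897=1015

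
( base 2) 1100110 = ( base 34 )30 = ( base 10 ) 102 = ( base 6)250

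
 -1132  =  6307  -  7439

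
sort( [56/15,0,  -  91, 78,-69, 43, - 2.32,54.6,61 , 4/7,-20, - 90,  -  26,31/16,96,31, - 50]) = [-91, -90,  -  69,  -  50, - 26,  -  20, - 2.32 , 0,4/7,31/16,56/15,31,43 , 54.6,61,78, 96 ]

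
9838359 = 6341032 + 3497327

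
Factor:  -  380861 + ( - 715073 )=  - 1095934 = - 2^1*7^2*53^1*211^1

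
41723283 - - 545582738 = 587306021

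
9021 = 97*93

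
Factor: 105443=13^1 *8111^1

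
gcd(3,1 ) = 1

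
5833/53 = 110+3/53 = 110.06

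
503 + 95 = 598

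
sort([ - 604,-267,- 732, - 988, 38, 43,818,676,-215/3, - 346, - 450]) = [  -  988,  -  732 , -604,  -  450, - 346,  -  267,  -  215/3, 38 , 43, 676, 818] 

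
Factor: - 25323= - 3^1 * 23^1*367^1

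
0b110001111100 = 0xC7C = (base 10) 3196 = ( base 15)e31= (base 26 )4io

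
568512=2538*224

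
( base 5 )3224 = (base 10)439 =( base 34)cv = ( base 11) 36A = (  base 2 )110110111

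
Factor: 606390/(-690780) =-697/794  =  -2^( - 1)*17^1 * 41^1*397^( - 1) 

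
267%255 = 12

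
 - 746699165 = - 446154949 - 300544216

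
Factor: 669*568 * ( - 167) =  - 63458664=- 2^3 * 3^1 * 71^1 * 167^1 * 223^1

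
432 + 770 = 1202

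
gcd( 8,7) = 1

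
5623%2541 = 541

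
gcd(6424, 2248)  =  8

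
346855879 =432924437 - 86068558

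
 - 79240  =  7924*( - 10)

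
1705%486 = 247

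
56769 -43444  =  13325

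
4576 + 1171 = 5747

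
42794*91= 3894254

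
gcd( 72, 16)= 8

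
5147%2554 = 39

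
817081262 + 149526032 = 966607294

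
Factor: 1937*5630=2^1*5^1*13^1*149^1 * 563^1= 10905310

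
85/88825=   1/1045  =  0.00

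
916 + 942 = 1858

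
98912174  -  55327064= 43585110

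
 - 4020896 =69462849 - 73483745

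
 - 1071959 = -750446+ - 321513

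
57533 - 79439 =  - 21906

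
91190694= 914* 99771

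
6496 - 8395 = -1899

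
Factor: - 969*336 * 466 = - 151722144 = -  2^5*3^2  *7^1*17^1*19^1 * 233^1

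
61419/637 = 96 + 267/637 =96.42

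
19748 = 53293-33545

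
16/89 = 16/89= 0.18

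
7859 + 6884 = 14743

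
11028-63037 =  - 52009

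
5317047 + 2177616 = 7494663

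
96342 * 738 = 71100396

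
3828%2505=1323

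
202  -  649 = -447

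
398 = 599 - 201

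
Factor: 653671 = 439^1*1489^1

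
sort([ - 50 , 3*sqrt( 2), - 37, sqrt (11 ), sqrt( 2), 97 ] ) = [ - 50,  -  37, sqrt( 2), sqrt( 11), 3*sqrt( 2),97 ] 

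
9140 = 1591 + 7549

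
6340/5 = 1268 = 1268.00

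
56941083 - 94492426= -37551343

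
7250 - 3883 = 3367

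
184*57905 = 10654520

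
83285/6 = 13880 + 5/6  =  13880.83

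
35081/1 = 35081 = 35081.00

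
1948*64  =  124672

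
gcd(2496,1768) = 104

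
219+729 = 948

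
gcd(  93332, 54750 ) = 2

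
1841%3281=1841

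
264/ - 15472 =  - 1 + 1901/1934 = - 0.02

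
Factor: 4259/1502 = 2^( - 1) * 751^(  -  1)*4259^1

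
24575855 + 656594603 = 681170458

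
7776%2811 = 2154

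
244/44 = 5+6/11  =  5.55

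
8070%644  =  342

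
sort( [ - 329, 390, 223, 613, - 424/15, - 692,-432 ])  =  [ - 692, - 432, - 329, - 424/15,223, 390, 613 ]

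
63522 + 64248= 127770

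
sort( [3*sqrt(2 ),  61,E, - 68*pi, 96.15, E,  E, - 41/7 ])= [ - 68*pi,-41/7, E,  E,  E,3*sqrt(2), 61,96.15] 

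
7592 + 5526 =13118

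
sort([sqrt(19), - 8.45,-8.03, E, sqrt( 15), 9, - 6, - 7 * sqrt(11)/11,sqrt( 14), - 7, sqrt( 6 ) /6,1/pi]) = [ - 8.45, - 8.03, - 7, - 6, - 7*sqrt( 11) /11 , 1/pi , sqrt(6)/6,E,sqrt( 14), sqrt(15),sqrt (19) , 9]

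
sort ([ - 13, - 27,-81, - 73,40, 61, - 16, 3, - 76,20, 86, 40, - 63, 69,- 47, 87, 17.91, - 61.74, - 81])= [ - 81, - 81,-76,-73,-63, - 61.74, - 47, - 27,-16, - 13,  3,17.91,  20, 40, 40,  61, 69, 86, 87 ] 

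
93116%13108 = 1360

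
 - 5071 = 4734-9805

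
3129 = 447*7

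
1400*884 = 1237600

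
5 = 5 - 0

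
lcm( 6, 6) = 6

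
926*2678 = 2479828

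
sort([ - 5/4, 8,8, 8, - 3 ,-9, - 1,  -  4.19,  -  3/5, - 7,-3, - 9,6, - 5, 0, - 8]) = [ - 9, - 9,-8, - 7, - 5, - 4.19, - 3, - 3, - 5/4, - 1, - 3/5, 0,6,8,  8,  8]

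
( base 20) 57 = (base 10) 107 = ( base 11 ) 98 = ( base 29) 3K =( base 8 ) 153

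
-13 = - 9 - 4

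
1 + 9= 10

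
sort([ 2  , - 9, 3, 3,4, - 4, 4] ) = [- 9 ,  -  4, 2,3, 3,  4, 4] 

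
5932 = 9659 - 3727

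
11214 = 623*18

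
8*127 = 1016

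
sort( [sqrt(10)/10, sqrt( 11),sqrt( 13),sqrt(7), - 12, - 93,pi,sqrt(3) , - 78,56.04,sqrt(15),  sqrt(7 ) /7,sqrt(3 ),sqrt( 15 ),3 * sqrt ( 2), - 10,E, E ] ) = [ - 93, - 78, - 12, - 10,  sqrt(10)/10,sqrt(7)/7,sqrt(3),  sqrt ( 3),sqrt(7), E, E,pi,sqrt( 11),sqrt( 13), sqrt( 15 ),sqrt( 15 ), 3 * sqrt(2) , 56.04] 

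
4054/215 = 4054/215 = 18.86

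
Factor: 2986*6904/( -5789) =-2^4 * 7^(-1 )*827^( - 1 )*863^1*1493^1= - 20615344/5789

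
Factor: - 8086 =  - 2^1*13^1*311^1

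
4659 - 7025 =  - 2366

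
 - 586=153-739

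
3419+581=4000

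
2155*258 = 555990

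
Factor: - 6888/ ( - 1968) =7/2  =  2^( - 1)*7^1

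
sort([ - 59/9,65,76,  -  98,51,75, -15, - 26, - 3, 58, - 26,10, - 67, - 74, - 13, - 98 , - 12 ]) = [ - 98, - 98,  -  74, - 67, - 26, - 26,-15, - 13, - 12,-59/9, - 3,10,51, 58, 65 , 75 , 76]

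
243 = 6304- 6061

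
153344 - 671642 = - 518298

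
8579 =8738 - 159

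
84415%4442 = 17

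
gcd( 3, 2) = 1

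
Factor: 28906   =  2^1 * 97^1*149^1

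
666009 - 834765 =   -  168756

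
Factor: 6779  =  6779^1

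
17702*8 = 141616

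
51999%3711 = 45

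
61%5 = 1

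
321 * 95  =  30495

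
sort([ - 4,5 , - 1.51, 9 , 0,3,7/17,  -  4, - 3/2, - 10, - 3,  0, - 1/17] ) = [ - 10, - 4, - 4, - 3,  -  1.51, - 3/2, - 1/17,0, 0, 7/17 , 3 , 5,9 ] 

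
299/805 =13/35 =0.37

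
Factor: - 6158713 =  - 11^1 * 559883^1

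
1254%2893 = 1254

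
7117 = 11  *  647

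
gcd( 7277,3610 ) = 19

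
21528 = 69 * 312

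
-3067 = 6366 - 9433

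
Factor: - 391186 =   -  2^1*195593^1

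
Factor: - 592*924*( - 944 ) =516375552= 2^10*3^1 *7^1*11^1*37^1 * 59^1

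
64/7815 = 64/7815 = 0.01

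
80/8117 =80/8117 = 0.01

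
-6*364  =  - 2184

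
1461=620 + 841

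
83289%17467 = 13421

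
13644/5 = 2728+4/5 = 2728.80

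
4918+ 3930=8848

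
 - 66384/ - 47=66384/47  =  1412.43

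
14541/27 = 4847/9 = 538.56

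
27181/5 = 5436 + 1/5 = 5436.20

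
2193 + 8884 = 11077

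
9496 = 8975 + 521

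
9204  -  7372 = 1832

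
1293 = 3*431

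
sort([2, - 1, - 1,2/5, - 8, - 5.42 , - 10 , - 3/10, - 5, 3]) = [ - 10 , - 8, - 5.42, - 5,-1, - 1 ,-3/10,  2/5,2, 3 ]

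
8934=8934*1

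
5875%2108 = 1659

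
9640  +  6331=15971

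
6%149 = 6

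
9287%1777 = 402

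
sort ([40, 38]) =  [38,40 ] 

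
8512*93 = 791616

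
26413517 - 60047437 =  - 33633920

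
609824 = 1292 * 472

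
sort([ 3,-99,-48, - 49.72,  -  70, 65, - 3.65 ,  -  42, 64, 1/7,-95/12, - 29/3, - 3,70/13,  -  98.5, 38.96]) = [ - 99,  -  98.5, - 70, - 49.72,  -  48, - 42, - 29/3,-95/12, - 3.65,  -  3,  1/7,3, 70/13,38.96, 64,65 ] 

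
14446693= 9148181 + 5298512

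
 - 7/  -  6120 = 7/6120 = 0.00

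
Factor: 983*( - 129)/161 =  - 3^1*7^( - 1)*23^( - 1)*43^1*983^1 = - 126807/161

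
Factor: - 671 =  - 11^1 * 61^1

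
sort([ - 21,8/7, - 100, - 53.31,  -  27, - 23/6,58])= [ - 100, - 53.31, - 27,  -  21,  -  23/6,8/7 , 58 ] 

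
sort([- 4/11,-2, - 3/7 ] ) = [- 2,-3/7, - 4/11] 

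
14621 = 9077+5544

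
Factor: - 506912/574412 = -126728/143603 = -2^3*7^1*31^1*73^1*163^(  -  1)*881^(-1 )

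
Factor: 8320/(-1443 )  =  -640/111 = - 2^7*3^(-1)*5^1 *37^ ( - 1) 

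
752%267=218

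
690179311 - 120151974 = 570027337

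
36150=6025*6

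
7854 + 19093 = 26947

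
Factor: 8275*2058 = 2^1*3^1*5^2*7^3 * 331^1 = 17029950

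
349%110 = 19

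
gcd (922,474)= 2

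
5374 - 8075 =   -  2701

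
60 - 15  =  45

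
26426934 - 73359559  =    -  46932625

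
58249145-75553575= - 17304430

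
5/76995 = 1/15399 = 0.00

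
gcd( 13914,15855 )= 3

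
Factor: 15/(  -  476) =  - 2^( - 2) * 3^1 * 5^1*7^(-1)*17^( - 1 ) 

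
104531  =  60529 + 44002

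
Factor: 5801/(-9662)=  -  2^ ( - 1 )*4831^( - 1)*5801^1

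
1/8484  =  1/8484 = 0.00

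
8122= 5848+2274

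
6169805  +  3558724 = 9728529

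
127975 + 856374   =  984349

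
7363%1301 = 858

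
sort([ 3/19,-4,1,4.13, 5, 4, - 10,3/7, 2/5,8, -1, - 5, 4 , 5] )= [ - 10, - 5, - 4, - 1,3/19 , 2/5, 3/7,1,4,4,4.13,5,  5, 8] 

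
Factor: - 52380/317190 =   -  18/109 = - 2^1*3^2*109^(  -  1)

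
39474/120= 328 + 19/20 = 328.95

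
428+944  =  1372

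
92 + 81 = 173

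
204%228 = 204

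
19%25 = 19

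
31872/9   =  3541 + 1/3  =  3541.33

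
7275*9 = 65475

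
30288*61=1847568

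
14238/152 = 93+51/76 = 93.67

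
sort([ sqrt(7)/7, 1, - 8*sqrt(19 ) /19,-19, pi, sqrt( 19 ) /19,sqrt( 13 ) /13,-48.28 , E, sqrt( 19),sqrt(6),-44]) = [ - 48.28, - 44, - 19,  -  8*sqrt(19)/19,sqrt( 19 ) /19,  sqrt(13) /13,sqrt(7)/7,1,sqrt(6 ), E, pi, sqrt(19) ] 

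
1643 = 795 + 848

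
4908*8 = 39264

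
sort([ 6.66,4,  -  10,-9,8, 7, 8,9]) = [ - 10,- 9 , 4, 6.66, 7,8,8,9 ]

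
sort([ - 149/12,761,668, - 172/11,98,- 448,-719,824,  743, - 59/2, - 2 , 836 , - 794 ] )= [ - 794, - 719, -448, - 59/2, - 172/11, - 149/12,- 2,98, 668,743, 761,824,836] 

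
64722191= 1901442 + 62820749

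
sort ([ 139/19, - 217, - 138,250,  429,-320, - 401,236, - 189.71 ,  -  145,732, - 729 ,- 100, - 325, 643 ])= [ - 729, - 401, - 325 , - 320, - 217, - 189.71, - 145,- 138,- 100 , 139/19,  236,  250, 429, 643, 732 ] 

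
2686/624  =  4 +95/312  =  4.30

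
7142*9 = 64278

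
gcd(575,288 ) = 1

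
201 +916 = 1117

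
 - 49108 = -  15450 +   -  33658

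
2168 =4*542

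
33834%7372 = 4346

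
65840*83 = 5464720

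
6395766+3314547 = 9710313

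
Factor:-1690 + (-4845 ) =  - 5^1*1307^1 = - 6535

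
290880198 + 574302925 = 865183123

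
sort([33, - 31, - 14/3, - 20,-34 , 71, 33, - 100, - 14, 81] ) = [ - 100,  -  34, - 31,  -  20,  -  14,  -  14/3,33, 33,71, 81] 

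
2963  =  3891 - 928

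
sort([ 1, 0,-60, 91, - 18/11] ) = [-60,-18/11 , 0,  1,91 ]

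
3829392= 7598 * 504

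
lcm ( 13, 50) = 650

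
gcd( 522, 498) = 6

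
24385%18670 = 5715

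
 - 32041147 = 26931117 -58972264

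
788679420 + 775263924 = 1563943344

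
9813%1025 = 588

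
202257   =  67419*3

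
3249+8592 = 11841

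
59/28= 59/28 = 2.11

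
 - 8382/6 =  - 1397 =- 1397.00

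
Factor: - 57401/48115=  - 5^( - 1)*61^1*941^1*9623^( - 1 )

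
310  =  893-583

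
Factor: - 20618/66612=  - 13/42=- 2^(-1)*3^( - 1 )*7^(-1 )*13^1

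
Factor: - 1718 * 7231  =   - 12422858 = - 2^1*7^1*859^1*1033^1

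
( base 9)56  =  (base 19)2D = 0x33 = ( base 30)1l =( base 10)51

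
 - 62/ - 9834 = 31/4917  =  0.01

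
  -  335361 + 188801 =-146560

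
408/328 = 1+ 10/41=1.24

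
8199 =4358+3841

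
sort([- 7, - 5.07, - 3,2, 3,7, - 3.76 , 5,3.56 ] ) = [-7, - 5.07,-3.76, - 3,2,  3 , 3.56, 5,7]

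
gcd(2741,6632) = 1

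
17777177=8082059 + 9695118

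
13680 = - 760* ( - 18 )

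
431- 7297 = -6866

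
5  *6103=30515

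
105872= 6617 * 16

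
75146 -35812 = 39334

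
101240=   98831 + 2409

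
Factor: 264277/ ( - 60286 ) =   -  377/86=-2^(  -  1)*13^1*29^1*43^( - 1)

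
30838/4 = 15419/2 =7709.50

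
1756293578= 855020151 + 901273427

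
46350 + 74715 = 121065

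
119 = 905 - 786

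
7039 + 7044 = 14083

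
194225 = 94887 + 99338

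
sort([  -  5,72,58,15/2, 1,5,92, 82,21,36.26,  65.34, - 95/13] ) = [ - 95/13,-5,1,5,15/2, 21,36.26,58, 65.34,72 , 82,92]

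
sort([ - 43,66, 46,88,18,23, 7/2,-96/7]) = [ - 43,-96/7,7/2,18, 23, 46, 66,88]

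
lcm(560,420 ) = 1680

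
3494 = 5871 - 2377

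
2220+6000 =8220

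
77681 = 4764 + 72917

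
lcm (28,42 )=84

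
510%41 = 18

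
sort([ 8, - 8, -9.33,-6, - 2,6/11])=[ - 9.33, - 8,-6, - 2,6/11,8 ] 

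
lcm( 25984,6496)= 25984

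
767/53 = 767/53 = 14.47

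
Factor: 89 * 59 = 59^1*89^1 = 5251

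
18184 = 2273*8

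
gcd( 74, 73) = 1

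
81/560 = 81/560 = 0.14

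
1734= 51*34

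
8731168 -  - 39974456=48705624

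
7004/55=127+19/55  =  127.35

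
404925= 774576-369651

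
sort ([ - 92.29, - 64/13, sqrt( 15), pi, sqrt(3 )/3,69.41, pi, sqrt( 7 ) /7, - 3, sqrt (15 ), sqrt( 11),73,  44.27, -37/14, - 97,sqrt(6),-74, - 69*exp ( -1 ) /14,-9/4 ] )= [ - 97, - 92.29, - 74, - 64/13, - 3, - 37/14, - 9/4, - 69* exp(-1)/14, sqrt(7 ) /7 , sqrt( 3 ) /3,sqrt( 6 ), pi, pi, sqrt (11), sqrt( 15), sqrt( 15 ), 44.27,69.41, 73]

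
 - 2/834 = -1/417 = - 0.00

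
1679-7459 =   -  5780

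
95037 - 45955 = 49082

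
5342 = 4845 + 497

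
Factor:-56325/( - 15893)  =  3^1*5^2*23^( - 1)*691^( - 1)*751^1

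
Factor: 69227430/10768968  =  2^( - 2 )*3^( - 1)*5^1*7^ ( - 1)*23^(-1 )*929^( -1 )*2307581^1 = 11537905/1794828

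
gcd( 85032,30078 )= 18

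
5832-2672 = 3160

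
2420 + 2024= 4444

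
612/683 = 612/683 =0.90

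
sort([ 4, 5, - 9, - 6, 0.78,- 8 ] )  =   [ - 9, - 8, - 6,  0.78, 4, 5 ] 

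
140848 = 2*70424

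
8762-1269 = 7493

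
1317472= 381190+936282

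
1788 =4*447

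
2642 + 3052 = 5694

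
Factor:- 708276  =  -2^2  *3^1 *59023^1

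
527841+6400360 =6928201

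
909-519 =390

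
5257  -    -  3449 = 8706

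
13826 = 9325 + 4501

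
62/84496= 31/42248 = 0.00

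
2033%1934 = 99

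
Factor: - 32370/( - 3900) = 83/10  =  2^ ( - 1)*5^ ( - 1)*83^1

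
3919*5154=20198526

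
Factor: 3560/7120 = 1/2 = 2^( - 1)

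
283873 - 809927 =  - 526054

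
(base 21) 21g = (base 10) 919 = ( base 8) 1627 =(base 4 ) 32113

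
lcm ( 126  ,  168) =504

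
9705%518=381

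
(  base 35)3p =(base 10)130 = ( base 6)334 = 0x82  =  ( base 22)5K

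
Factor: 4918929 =3^1*19^1*86297^1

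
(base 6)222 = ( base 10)86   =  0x56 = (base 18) 4e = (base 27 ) 35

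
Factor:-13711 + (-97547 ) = - 111258 = - 2^1*3^2*7^1 *883^1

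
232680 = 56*4155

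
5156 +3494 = 8650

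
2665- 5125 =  - 2460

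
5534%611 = 35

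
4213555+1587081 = 5800636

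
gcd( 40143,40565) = 1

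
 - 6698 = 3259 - 9957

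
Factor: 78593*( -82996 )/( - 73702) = 3261452314/36851=2^1*43^( - 1 )*857^( - 1)*20749^1*78593^1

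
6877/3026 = 6877/3026 = 2.27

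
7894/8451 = 7894/8451 = 0.93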